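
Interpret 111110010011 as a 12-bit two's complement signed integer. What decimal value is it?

MSB is 1, so the value is negative. Find the magnitude:
1. Invert bits:  000001101100
2. Add 1:        000001101101  = 109
3. Apply sign:   -109

Answer: -109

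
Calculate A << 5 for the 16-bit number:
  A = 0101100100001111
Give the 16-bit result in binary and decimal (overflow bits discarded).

Shift left by 5: drop the top 5 bit(s), append 5 zero(s) on the right.
  0101100100001111  ->  discard [01011], keep [00100001111], append 00000
= 0010000111100000

Answer: 0010000111100000 (8672)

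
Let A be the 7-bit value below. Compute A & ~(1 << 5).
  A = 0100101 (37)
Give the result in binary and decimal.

Mask = ~(1 << 5) = 1011111
Bit 5 of A is 1, so AND-ing with the mask clears it to 0.
  0100101
& 1011111
---------
  0000101

Answer: 0000101 (5)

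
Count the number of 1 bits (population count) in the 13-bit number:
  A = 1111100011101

1111100011101
1-bits at positions (from bit 0 = LSB): 0, 2, 3, 4, 8, 9, 10, 11, 12
Count = 9

Answer: 9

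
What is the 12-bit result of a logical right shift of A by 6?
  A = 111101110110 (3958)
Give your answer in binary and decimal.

Logical shift right by 6: drop the bottom 6 bit(s), prepend 6 zero(s) on the left.
  111101110110  ->  keep [111101], discard [110110], prepend 000000
= 000000111101

Answer: 000000111101 (61)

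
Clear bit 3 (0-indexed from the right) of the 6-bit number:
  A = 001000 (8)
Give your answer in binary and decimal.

Mask = ~(1 << 3) = 110111
Bit 3 of A is 1, so AND-ing with the mask clears it to 0.
  001000
& 110111
--------
  000000

Answer: 000000 (0)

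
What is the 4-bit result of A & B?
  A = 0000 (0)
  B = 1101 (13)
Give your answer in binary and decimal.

Apply & to each column (1 only where both bits are 1):
  0000
& 1101
------
  0000

Answer: 0000 (0)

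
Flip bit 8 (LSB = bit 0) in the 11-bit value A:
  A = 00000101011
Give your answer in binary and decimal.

Mask = 1 << 8 = 00100000000
Bit 8 of A is 0; XOR with the mask flips it to 1.
  00000101011
^ 00100000000
-------------
  00100101011

Answer: 00100101011 (299)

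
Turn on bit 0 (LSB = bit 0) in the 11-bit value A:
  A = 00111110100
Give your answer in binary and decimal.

Mask = 1 << 0 = 00000000001
Bit 0 of A is 0, so OR-ing with the mask flips it to 1.
  00111110100
| 00000000001
-------------
  00111110101

Answer: 00111110101 (501)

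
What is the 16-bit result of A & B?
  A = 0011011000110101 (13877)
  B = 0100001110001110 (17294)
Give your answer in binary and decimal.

Apply & to each column (1 only where both bits are 1):
  0011011000110101
& 0100001110001110
------------------
  0000001000000100

Answer: 0000001000000100 (516)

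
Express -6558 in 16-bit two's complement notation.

1. Binary of +6558:  0001100110011110
2. Invert bits:     1110011001100001
3. Add 1:           1110011001100010

Answer: 1110011001100010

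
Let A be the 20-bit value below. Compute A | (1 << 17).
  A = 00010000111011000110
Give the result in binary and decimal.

Mask = 1 << 17 = 00100000000000000000
Bit 17 of A is 0, so OR-ing with the mask flips it to 1.
  00010000111011000110
| 00100000000000000000
----------------------
  00110000111011000110

Answer: 00110000111011000110 (200390)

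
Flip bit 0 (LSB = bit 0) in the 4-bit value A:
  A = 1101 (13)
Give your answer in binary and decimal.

Mask = 1 << 0 = 0001
Bit 0 of A is 1; XOR with the mask flips it to 0.
  1101
^ 0001
------
  1100

Answer: 1100 (12)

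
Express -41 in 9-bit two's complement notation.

1. Binary of +41:  000101001
2. Invert bits:     111010110
3. Add 1:           111010111

Answer: 111010111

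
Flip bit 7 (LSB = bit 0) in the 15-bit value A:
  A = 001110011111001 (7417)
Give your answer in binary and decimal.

Mask = 1 << 7 = 000000010000000
Bit 7 of A is 1; XOR with the mask flips it to 0.
  001110011111001
^ 000000010000000
-----------------
  001110001111001

Answer: 001110001111001 (7289)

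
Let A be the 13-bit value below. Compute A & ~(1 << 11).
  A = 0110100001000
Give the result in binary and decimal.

Mask = ~(1 << 11) = 1011111111111
Bit 11 of A is 1, so AND-ing with the mask clears it to 0.
  0110100001000
& 1011111111111
---------------
  0010100001000

Answer: 0010100001000 (1288)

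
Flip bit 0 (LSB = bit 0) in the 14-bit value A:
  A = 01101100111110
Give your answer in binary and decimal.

Mask = 1 << 0 = 00000000000001
Bit 0 of A is 0; XOR with the mask flips it to 1.
  01101100111110
^ 00000000000001
----------------
  01101100111111

Answer: 01101100111111 (6975)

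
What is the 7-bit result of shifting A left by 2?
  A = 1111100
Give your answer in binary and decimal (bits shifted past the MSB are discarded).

Shift left by 2: drop the top 2 bit(s), append 2 zero(s) on the right.
  1111100  ->  discard [11], keep [11100], append 00
= 1110000

Answer: 1110000 (112)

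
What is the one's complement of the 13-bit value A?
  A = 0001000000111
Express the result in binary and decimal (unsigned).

Flip each bit (0->1, 1->0):
  0001000000111
  1110111111000

Answer: 1110111111000 (7672)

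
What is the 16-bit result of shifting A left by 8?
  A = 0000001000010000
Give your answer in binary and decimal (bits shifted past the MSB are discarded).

Shift left by 8: drop the top 8 bit(s), append 8 zero(s) on the right.
  0000001000010000  ->  discard [00000010], keep [00010000], append 00000000
= 0001000000000000

Answer: 0001000000000000 (4096)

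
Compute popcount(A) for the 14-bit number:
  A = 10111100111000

10111100111000
1-bits at positions (from bit 0 = LSB): 3, 4, 5, 8, 9, 10, 11, 13
Count = 8

Answer: 8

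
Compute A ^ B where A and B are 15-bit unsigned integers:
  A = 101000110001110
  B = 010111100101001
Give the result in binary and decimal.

Apply ^ to each column (1 where bits differ):
  101000110001110
^ 010111100101001
-----------------
  111111010100111

Answer: 111111010100111 (32423)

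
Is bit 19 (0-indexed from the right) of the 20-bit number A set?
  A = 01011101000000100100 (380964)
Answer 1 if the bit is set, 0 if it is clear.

Bit 19 is the 20th from the right.
  01011101000000100100
  ^
That bit is 0.

Answer: 0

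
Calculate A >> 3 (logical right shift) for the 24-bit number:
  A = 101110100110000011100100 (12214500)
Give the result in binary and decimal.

Logical shift right by 3: drop the bottom 3 bit(s), prepend 3 zero(s) on the left.
  101110100110000011100100  ->  keep [101110100110000011100], discard [100], prepend 000
= 000101110100110000011100

Answer: 000101110100110000011100 (1526812)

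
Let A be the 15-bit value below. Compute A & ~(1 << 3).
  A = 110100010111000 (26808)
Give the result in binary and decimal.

Mask = ~(1 << 3) = 111111111110111
Bit 3 of A is 1, so AND-ing with the mask clears it to 0.
  110100010111000
& 111111111110111
-----------------
  110100010110000

Answer: 110100010110000 (26800)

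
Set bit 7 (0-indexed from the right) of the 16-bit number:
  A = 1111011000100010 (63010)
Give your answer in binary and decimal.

Mask = 1 << 7 = 0000000010000000
Bit 7 of A is 0, so OR-ing with the mask flips it to 1.
  1111011000100010
| 0000000010000000
------------------
  1111011010100010

Answer: 1111011010100010 (63138)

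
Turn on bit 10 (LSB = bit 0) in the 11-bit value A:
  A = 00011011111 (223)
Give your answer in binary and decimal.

Mask = 1 << 10 = 10000000000
Bit 10 of A is 0, so OR-ing with the mask flips it to 1.
  00011011111
| 10000000000
-------------
  10011011111

Answer: 10011011111 (1247)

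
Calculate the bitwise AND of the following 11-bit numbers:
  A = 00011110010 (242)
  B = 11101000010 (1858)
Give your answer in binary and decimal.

Apply & to each column (1 only where both bits are 1):
  00011110010
& 11101000010
-------------
  00001000010

Answer: 00001000010 (66)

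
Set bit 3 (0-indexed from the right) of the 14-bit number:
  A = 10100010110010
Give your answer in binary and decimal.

Mask = 1 << 3 = 00000000001000
Bit 3 of A is 0, so OR-ing with the mask flips it to 1.
  10100010110010
| 00000000001000
----------------
  10100010111010

Answer: 10100010111010 (10426)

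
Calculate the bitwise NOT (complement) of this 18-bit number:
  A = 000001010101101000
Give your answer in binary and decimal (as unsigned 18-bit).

Flip each bit (0->1, 1->0):
  000001010101101000
  111110101010010111

Answer: 111110101010010111 (256663)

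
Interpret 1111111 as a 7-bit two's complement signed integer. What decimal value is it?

MSB is 1, so the value is negative. Find the magnitude:
1. Invert bits:  0000000
2. Add 1:        0000001  = 1
3. Apply sign:   -1

Answer: -1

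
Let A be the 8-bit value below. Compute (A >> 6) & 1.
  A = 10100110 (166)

Bit 6 is the 7th from the right.
  10100110
   ^
That bit is 0.

Answer: 0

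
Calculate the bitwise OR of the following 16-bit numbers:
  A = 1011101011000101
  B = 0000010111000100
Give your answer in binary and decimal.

Apply | to each column (1 where either bit is 1):
  1011101011000101
| 0000010111000100
------------------
  1011111111000101

Answer: 1011111111000101 (49093)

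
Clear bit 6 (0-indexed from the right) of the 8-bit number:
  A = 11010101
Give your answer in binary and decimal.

Mask = ~(1 << 6) = 10111111
Bit 6 of A is 1, so AND-ing with the mask clears it to 0.
  11010101
& 10111111
----------
  10010101

Answer: 10010101 (149)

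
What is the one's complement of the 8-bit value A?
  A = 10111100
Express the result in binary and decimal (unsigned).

Flip each bit (0->1, 1->0):
  10111100
  01000011

Answer: 01000011 (67)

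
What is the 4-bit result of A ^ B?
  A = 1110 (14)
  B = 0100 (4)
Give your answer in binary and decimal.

Apply ^ to each column (1 where bits differ):
  1110
^ 0100
------
  1010

Answer: 1010 (10)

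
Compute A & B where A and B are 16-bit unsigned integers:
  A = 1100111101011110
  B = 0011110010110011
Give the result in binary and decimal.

Apply & to each column (1 only where both bits are 1):
  1100111101011110
& 0011110010110011
------------------
  0000110000010010

Answer: 0000110000010010 (3090)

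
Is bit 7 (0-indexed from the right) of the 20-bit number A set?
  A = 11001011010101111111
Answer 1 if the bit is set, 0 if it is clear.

Bit 7 is the 8th from the right.
  11001011010101111111
              ^
That bit is 0.

Answer: 0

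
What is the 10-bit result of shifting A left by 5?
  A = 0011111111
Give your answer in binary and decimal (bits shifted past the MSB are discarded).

Shift left by 5: drop the top 5 bit(s), append 5 zero(s) on the right.
  0011111111  ->  discard [00111], keep [11111], append 00000
= 1111100000

Answer: 1111100000 (992)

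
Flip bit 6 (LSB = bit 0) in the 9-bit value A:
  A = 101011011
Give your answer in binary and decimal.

Mask = 1 << 6 = 001000000
Bit 6 of A is 1; XOR with the mask flips it to 0.
  101011011
^ 001000000
-----------
  100011011

Answer: 100011011 (283)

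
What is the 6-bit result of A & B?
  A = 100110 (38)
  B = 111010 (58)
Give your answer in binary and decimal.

Apply & to each column (1 only where both bits are 1):
  100110
& 111010
--------
  100010

Answer: 100010 (34)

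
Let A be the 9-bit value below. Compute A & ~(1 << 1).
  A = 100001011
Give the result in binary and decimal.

Mask = ~(1 << 1) = 111111101
Bit 1 of A is 1, so AND-ing with the mask clears it to 0.
  100001011
& 111111101
-----------
  100001001

Answer: 100001001 (265)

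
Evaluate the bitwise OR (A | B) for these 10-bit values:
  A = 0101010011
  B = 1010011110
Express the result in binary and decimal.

Apply | to each column (1 where either bit is 1):
  0101010011
| 1010011110
------------
  1111011111

Answer: 1111011111 (991)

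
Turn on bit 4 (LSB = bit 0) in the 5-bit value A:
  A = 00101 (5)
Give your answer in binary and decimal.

Mask = 1 << 4 = 10000
Bit 4 of A is 0, so OR-ing with the mask flips it to 1.
  00101
| 10000
-------
  10101

Answer: 10101 (21)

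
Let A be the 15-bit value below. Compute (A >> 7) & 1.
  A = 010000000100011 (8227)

Bit 7 is the 8th from the right.
  010000000100011
         ^
That bit is 0.

Answer: 0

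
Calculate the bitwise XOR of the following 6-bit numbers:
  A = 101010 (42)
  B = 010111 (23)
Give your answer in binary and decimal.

Apply ^ to each column (1 where bits differ):
  101010
^ 010111
--------
  111101

Answer: 111101 (61)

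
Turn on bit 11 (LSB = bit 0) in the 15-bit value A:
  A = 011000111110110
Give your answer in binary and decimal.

Mask = 1 << 11 = 000100000000000
Bit 11 of A is 0, so OR-ing with the mask flips it to 1.
  011000111110110
| 000100000000000
-----------------
  011100111110110

Answer: 011100111110110 (14838)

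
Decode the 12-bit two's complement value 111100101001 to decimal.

MSB is 1, so the value is negative. Find the magnitude:
1. Invert bits:  000011010110
2. Add 1:        000011010111  = 215
3. Apply sign:   -215

Answer: -215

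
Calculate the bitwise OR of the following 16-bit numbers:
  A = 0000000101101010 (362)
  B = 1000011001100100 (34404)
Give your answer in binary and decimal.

Apply | to each column (1 where either bit is 1):
  0000000101101010
| 1000011001100100
------------------
  1000011101101110

Answer: 1000011101101110 (34670)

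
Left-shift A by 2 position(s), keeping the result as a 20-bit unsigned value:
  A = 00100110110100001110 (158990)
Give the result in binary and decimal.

Shift left by 2: drop the top 2 bit(s), append 2 zero(s) on the right.
  00100110110100001110  ->  discard [00], keep [100110110100001110], append 00
= 10011011010000111000

Answer: 10011011010000111000 (635960)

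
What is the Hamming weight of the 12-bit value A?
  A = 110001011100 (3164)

110001011100
1-bits at positions (from bit 0 = LSB): 2, 3, 4, 6, 10, 11
Count = 6

Answer: 6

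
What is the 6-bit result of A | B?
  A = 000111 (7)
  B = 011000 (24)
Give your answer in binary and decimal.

Apply | to each column (1 where either bit is 1):
  000111
| 011000
--------
  011111

Answer: 011111 (31)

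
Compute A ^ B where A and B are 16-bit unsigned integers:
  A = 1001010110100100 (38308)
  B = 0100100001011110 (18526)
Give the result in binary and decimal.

Apply ^ to each column (1 where bits differ):
  1001010110100100
^ 0100100001011110
------------------
  1101110111111010

Answer: 1101110111111010 (56826)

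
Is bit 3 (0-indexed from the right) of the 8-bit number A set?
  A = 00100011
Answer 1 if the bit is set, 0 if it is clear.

Bit 3 is the 4th from the right.
  00100011
      ^
That bit is 0.

Answer: 0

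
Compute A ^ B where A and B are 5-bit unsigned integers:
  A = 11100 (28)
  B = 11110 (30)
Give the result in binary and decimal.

Apply ^ to each column (1 where bits differ):
  11100
^ 11110
-------
  00010

Answer: 00010 (2)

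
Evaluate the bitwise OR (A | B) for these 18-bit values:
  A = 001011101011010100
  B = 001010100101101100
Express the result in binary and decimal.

Apply | to each column (1 where either bit is 1):
  001011101011010100
| 001010100101101100
--------------------
  001011101111111100

Answer: 001011101111111100 (48124)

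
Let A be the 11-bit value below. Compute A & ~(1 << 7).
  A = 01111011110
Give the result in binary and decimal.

Mask = ~(1 << 7) = 11101111111
Bit 7 of A is 1, so AND-ing with the mask clears it to 0.
  01111011110
& 11101111111
-------------
  01101011110

Answer: 01101011110 (862)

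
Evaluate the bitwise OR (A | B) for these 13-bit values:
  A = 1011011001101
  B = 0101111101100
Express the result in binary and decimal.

Apply | to each column (1 where either bit is 1):
  1011011001101
| 0101111101100
---------------
  1111111101101

Answer: 1111111101101 (8173)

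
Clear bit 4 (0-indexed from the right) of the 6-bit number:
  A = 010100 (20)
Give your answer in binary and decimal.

Mask = ~(1 << 4) = 101111
Bit 4 of A is 1, so AND-ing with the mask clears it to 0.
  010100
& 101111
--------
  000100

Answer: 000100 (4)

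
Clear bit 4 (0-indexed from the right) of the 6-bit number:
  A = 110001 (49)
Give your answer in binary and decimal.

Mask = ~(1 << 4) = 101111
Bit 4 of A is 1, so AND-ing with the mask clears it to 0.
  110001
& 101111
--------
  100001

Answer: 100001 (33)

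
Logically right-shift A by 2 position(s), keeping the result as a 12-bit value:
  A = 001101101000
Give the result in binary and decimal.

Logical shift right by 2: drop the bottom 2 bit(s), prepend 2 zero(s) on the left.
  001101101000  ->  keep [0011011010], discard [00], prepend 00
= 000011011010

Answer: 000011011010 (218)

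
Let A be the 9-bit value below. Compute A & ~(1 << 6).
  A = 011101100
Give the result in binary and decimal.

Mask = ~(1 << 6) = 110111111
Bit 6 of A is 1, so AND-ing with the mask clears it to 0.
  011101100
& 110111111
-----------
  010101100

Answer: 010101100 (172)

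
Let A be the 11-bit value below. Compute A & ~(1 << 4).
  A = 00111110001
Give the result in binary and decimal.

Mask = ~(1 << 4) = 11111101111
Bit 4 of A is 1, so AND-ing with the mask clears it to 0.
  00111110001
& 11111101111
-------------
  00111100001

Answer: 00111100001 (481)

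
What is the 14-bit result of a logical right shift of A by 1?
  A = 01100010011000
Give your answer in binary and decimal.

Logical shift right by 1: drop the bottom 1 bit(s), prepend 1 zero(s) on the left.
  01100010011000  ->  keep [0110001001100], discard [0], prepend 0
= 00110001001100

Answer: 00110001001100 (3148)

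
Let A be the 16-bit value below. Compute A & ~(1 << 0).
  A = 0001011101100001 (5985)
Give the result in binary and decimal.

Mask = ~(1 << 0) = 1111111111111110
Bit 0 of A is 1, so AND-ing with the mask clears it to 0.
  0001011101100001
& 1111111111111110
------------------
  0001011101100000

Answer: 0001011101100000 (5984)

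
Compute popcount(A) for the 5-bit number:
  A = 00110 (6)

00110
1-bits at positions (from bit 0 = LSB): 1, 2
Count = 2

Answer: 2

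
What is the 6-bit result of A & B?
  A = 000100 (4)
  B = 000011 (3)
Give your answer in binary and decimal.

Apply & to each column (1 only where both bits are 1):
  000100
& 000011
--------
  000000

Answer: 000000 (0)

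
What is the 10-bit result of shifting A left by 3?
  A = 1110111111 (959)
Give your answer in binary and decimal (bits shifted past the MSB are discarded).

Shift left by 3: drop the top 3 bit(s), append 3 zero(s) on the right.
  1110111111  ->  discard [111], keep [0111111], append 000
= 0111111000

Answer: 0111111000 (504)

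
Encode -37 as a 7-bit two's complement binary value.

1. Binary of +37:  0100101
2. Invert bits:     1011010
3. Add 1:           1011011

Answer: 1011011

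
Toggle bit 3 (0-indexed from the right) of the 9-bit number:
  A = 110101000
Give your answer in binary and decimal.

Mask = 1 << 3 = 000001000
Bit 3 of A is 1; XOR with the mask flips it to 0.
  110101000
^ 000001000
-----------
  110100000

Answer: 110100000 (416)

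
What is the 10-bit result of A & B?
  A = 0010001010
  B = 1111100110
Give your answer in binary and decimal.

Apply & to each column (1 only where both bits are 1):
  0010001010
& 1111100110
------------
  0010000010

Answer: 0010000010 (130)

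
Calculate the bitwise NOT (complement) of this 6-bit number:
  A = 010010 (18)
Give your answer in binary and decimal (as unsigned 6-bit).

Flip each bit (0->1, 1->0):
  010010
  101101

Answer: 101101 (45)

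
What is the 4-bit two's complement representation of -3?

1. Binary of +3:  0011
2. Invert bits:     1100
3. Add 1:           1101

Answer: 1101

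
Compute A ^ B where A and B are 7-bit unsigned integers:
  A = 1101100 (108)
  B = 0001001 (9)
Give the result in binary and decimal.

Apply ^ to each column (1 where bits differ):
  1101100
^ 0001001
---------
  1100101

Answer: 1100101 (101)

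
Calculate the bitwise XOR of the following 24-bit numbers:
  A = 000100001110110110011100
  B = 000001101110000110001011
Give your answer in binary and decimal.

Apply ^ to each column (1 where bits differ):
  000100001110110110011100
^ 000001101110000110001011
--------------------------
  000101100000110000010111

Answer: 000101100000110000010111 (1444887)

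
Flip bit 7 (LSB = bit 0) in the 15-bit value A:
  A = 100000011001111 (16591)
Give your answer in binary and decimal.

Mask = 1 << 7 = 000000010000000
Bit 7 of A is 1; XOR with the mask flips it to 0.
  100000011001111
^ 000000010000000
-----------------
  100000001001111

Answer: 100000001001111 (16463)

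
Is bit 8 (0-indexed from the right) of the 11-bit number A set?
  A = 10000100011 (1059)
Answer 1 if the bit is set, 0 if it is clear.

Bit 8 is the 9th from the right.
  10000100011
    ^
That bit is 0.

Answer: 0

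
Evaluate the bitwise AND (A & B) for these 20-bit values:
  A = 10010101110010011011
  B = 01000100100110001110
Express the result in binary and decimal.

Apply & to each column (1 only where both bits are 1):
  10010101110010011011
& 01000100100110001110
----------------------
  00000100100010001010

Answer: 00000100100010001010 (18570)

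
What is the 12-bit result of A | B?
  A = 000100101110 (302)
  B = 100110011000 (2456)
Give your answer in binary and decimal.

Apply | to each column (1 where either bit is 1):
  000100101110
| 100110011000
--------------
  100110111110

Answer: 100110111110 (2494)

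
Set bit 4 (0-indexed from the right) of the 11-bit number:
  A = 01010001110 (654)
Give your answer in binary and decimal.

Mask = 1 << 4 = 00000010000
Bit 4 of A is 0, so OR-ing with the mask flips it to 1.
  01010001110
| 00000010000
-------------
  01010011110

Answer: 01010011110 (670)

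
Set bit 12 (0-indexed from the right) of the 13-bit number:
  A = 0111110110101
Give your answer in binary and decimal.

Mask = 1 << 12 = 1000000000000
Bit 12 of A is 0, so OR-ing with the mask flips it to 1.
  0111110110101
| 1000000000000
---------------
  1111110110101

Answer: 1111110110101 (8117)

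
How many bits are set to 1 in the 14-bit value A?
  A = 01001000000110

01001000000110
1-bits at positions (from bit 0 = LSB): 1, 2, 9, 12
Count = 4

Answer: 4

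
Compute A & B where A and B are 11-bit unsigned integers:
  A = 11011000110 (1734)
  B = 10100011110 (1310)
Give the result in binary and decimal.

Apply & to each column (1 only where both bits are 1):
  11011000110
& 10100011110
-------------
  10000000110

Answer: 10000000110 (1030)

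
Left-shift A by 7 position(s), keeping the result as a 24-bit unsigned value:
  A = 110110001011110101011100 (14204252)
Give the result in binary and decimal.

Shift left by 7: drop the top 7 bit(s), append 7 zero(s) on the right.
  110110001011110101011100  ->  discard [1101100], keep [01011110101011100], append 0000000
= 010111101010111000000000

Answer: 010111101010111000000000 (6204928)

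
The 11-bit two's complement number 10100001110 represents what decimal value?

MSB is 1, so the value is negative. Find the magnitude:
1. Invert bits:  01011110001
2. Add 1:        01011110010  = 754
3. Apply sign:   -754

Answer: -754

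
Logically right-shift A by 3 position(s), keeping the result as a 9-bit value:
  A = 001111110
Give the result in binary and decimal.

Logical shift right by 3: drop the bottom 3 bit(s), prepend 3 zero(s) on the left.
  001111110  ->  keep [001111], discard [110], prepend 000
= 000001111

Answer: 000001111 (15)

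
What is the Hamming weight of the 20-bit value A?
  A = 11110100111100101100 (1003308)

11110100111100101100
1-bits at positions (from bit 0 = LSB): 2, 3, 5, 8, 9, 10, 11, 14, 16, 17, 18, 19
Count = 12

Answer: 12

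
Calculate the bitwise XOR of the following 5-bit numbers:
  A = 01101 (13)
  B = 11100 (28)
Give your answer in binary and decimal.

Apply ^ to each column (1 where bits differ):
  01101
^ 11100
-------
  10001

Answer: 10001 (17)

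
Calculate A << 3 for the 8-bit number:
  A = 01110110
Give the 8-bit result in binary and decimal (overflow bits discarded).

Shift left by 3: drop the top 3 bit(s), append 3 zero(s) on the right.
  01110110  ->  discard [011], keep [10110], append 000
= 10110000

Answer: 10110000 (176)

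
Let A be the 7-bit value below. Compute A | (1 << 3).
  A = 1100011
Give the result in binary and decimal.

Mask = 1 << 3 = 0001000
Bit 3 of A is 0, so OR-ing with the mask flips it to 1.
  1100011
| 0001000
---------
  1101011

Answer: 1101011 (107)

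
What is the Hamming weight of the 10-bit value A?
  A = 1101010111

1101010111
1-bits at positions (from bit 0 = LSB): 0, 1, 2, 4, 6, 8, 9
Count = 7

Answer: 7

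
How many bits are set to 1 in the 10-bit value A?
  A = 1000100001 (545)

1000100001
1-bits at positions (from bit 0 = LSB): 0, 5, 9
Count = 3

Answer: 3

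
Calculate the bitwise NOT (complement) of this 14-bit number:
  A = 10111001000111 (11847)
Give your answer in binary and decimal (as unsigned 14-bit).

Flip each bit (0->1, 1->0):
  10111001000111
  01000110111000

Answer: 01000110111000 (4536)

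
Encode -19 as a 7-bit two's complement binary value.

1. Binary of +19:  0010011
2. Invert bits:     1101100
3. Add 1:           1101101

Answer: 1101101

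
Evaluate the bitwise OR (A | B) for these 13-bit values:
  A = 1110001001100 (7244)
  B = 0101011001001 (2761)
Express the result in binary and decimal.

Apply | to each column (1 where either bit is 1):
  1110001001100
| 0101011001001
---------------
  1111011001101

Answer: 1111011001101 (7885)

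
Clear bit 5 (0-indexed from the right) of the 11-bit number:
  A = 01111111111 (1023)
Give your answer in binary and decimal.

Mask = ~(1 << 5) = 11111011111
Bit 5 of A is 1, so AND-ing with the mask clears it to 0.
  01111111111
& 11111011111
-------------
  01111011111

Answer: 01111011111 (991)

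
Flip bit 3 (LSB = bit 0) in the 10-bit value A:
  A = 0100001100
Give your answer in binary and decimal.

Mask = 1 << 3 = 0000001000
Bit 3 of A is 1; XOR with the mask flips it to 0.
  0100001100
^ 0000001000
------------
  0100000100

Answer: 0100000100 (260)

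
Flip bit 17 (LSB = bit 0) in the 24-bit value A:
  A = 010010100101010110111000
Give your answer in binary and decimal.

Mask = 1 << 17 = 000000100000000000000000
Bit 17 of A is 1; XOR with the mask flips it to 0.
  010010100101010110111000
^ 000000100000000000000000
--------------------------
  010010000101010110111000

Answer: 010010000101010110111000 (4740536)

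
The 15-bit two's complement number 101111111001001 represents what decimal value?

MSB is 1, so the value is negative. Find the magnitude:
1. Invert bits:  010000000110110
2. Add 1:        010000000110111  = 8247
3. Apply sign:   -8247

Answer: -8247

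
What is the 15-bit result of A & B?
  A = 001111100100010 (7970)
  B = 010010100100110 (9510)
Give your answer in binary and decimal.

Apply & to each column (1 only where both bits are 1):
  001111100100010
& 010010100100110
-----------------
  000010100100010

Answer: 000010100100010 (1314)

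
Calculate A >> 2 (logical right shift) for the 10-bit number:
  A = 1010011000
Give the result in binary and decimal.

Logical shift right by 2: drop the bottom 2 bit(s), prepend 2 zero(s) on the left.
  1010011000  ->  keep [10100110], discard [00], prepend 00
= 0010100110

Answer: 0010100110 (166)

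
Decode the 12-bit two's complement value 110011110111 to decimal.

MSB is 1, so the value is negative. Find the magnitude:
1. Invert bits:  001100001000
2. Add 1:        001100001001  = 777
3. Apply sign:   -777

Answer: -777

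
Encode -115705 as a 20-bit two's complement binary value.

1. Binary of +115705:  00011100001111111001
2. Invert bits:     11100011110000000110
3. Add 1:           11100011110000000111

Answer: 11100011110000000111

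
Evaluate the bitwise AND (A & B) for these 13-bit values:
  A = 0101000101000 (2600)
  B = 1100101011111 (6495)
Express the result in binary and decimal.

Apply & to each column (1 only where both bits are 1):
  0101000101000
& 1100101011111
---------------
  0100000001000

Answer: 0100000001000 (2056)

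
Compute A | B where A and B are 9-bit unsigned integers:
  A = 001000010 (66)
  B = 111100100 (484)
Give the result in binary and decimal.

Apply | to each column (1 where either bit is 1):
  001000010
| 111100100
-----------
  111100110

Answer: 111100110 (486)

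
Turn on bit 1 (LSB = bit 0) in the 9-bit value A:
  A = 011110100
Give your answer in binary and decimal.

Mask = 1 << 1 = 000000010
Bit 1 of A is 0, so OR-ing with the mask flips it to 1.
  011110100
| 000000010
-----------
  011110110

Answer: 011110110 (246)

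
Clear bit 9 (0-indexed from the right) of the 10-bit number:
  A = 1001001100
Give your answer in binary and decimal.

Mask = ~(1 << 9) = 0111111111
Bit 9 of A is 1, so AND-ing with the mask clears it to 0.
  1001001100
& 0111111111
------------
  0001001100

Answer: 0001001100 (76)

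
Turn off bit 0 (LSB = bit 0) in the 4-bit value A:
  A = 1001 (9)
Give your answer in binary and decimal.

Mask = ~(1 << 0) = 1110
Bit 0 of A is 1, so AND-ing with the mask clears it to 0.
  1001
& 1110
------
  1000

Answer: 1000 (8)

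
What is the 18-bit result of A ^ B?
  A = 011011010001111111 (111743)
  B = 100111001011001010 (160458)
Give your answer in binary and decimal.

Apply ^ to each column (1 where bits differ):
  011011010001111111
^ 100111001011001010
--------------------
  111100011010110101

Answer: 111100011010110101 (247477)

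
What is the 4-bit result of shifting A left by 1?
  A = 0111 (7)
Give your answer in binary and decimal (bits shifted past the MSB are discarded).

Shift left by 1: drop the top 1 bit(s), append 1 zero(s) on the right.
  0111  ->  discard [0], keep [111], append 0
= 1110

Answer: 1110 (14)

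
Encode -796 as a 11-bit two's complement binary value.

1. Binary of +796:  01100011100
2. Invert bits:     10011100011
3. Add 1:           10011100100

Answer: 10011100100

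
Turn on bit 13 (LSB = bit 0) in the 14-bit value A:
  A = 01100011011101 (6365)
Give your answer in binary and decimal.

Mask = 1 << 13 = 10000000000000
Bit 13 of A is 0, so OR-ing with the mask flips it to 1.
  01100011011101
| 10000000000000
----------------
  11100011011101

Answer: 11100011011101 (14557)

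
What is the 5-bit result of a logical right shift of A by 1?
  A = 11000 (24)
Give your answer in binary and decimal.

Logical shift right by 1: drop the bottom 1 bit(s), prepend 1 zero(s) on the left.
  11000  ->  keep [1100], discard [0], prepend 0
= 01100

Answer: 01100 (12)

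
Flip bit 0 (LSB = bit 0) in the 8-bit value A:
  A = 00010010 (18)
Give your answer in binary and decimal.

Mask = 1 << 0 = 00000001
Bit 0 of A is 0; XOR with the mask flips it to 1.
  00010010
^ 00000001
----------
  00010011

Answer: 00010011 (19)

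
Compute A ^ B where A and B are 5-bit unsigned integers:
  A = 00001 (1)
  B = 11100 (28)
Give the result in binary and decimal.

Apply ^ to each column (1 where bits differ):
  00001
^ 11100
-------
  11101

Answer: 11101 (29)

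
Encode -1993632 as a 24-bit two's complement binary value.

1. Binary of +1993632:  000111100110101110100000
2. Invert bits:     111000011001010001011111
3. Add 1:           111000011001010001100000

Answer: 111000011001010001100000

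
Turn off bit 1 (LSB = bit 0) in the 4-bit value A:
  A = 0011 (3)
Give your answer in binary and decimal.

Mask = ~(1 << 1) = 1101
Bit 1 of A is 1, so AND-ing with the mask clears it to 0.
  0011
& 1101
------
  0001

Answer: 0001 (1)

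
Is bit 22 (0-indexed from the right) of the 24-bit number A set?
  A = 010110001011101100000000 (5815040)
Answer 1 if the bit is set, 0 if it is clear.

Bit 22 is the 23rd from the right.
  010110001011101100000000
   ^
That bit is 1.

Answer: 1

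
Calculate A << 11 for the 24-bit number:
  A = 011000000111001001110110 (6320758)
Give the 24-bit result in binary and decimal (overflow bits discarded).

Shift left by 11: drop the top 11 bit(s), append 11 zero(s) on the right.
  011000000111001001110110  ->  discard [01100000011], keep [1001001110110], append 00000000000
= 100100111011000000000000

Answer: 100100111011000000000000 (9678848)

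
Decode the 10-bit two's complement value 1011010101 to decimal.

MSB is 1, so the value is negative. Find the magnitude:
1. Invert bits:  0100101010
2. Add 1:        0100101011  = 299
3. Apply sign:   -299

Answer: -299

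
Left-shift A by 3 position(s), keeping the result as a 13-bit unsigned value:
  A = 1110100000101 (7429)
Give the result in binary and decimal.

Shift left by 3: drop the top 3 bit(s), append 3 zero(s) on the right.
  1110100000101  ->  discard [111], keep [0100000101], append 000
= 0100000101000

Answer: 0100000101000 (2088)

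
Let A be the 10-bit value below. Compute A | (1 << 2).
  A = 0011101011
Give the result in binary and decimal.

Mask = 1 << 2 = 0000000100
Bit 2 of A is 0, so OR-ing with the mask flips it to 1.
  0011101011
| 0000000100
------------
  0011101111

Answer: 0011101111 (239)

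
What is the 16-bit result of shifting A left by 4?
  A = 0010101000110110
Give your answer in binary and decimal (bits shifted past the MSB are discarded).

Shift left by 4: drop the top 4 bit(s), append 4 zero(s) on the right.
  0010101000110110  ->  discard [0010], keep [101000110110], append 0000
= 1010001101100000

Answer: 1010001101100000 (41824)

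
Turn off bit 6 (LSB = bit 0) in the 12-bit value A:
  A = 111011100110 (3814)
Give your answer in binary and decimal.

Mask = ~(1 << 6) = 111110111111
Bit 6 of A is 1, so AND-ing with the mask clears it to 0.
  111011100110
& 111110111111
--------------
  111010100110

Answer: 111010100110 (3750)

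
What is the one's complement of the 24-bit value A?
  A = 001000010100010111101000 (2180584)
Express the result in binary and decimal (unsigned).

Flip each bit (0->1, 1->0):
  001000010100010111101000
  110111101011101000010111

Answer: 110111101011101000010111 (14596631)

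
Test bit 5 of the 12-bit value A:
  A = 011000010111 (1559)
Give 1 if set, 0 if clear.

Bit 5 is the 6th from the right.
  011000010111
        ^
That bit is 0.

Answer: 0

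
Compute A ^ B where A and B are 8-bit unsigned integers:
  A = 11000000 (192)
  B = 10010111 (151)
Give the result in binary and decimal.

Apply ^ to each column (1 where bits differ):
  11000000
^ 10010111
----------
  01010111

Answer: 01010111 (87)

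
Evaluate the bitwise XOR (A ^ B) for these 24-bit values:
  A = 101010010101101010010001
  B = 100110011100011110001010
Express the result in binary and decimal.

Apply ^ to each column (1 where bits differ):
  101010010101101010010001
^ 100110011100011110001010
--------------------------
  001100001001110100011011

Answer: 001100001001110100011011 (3185947)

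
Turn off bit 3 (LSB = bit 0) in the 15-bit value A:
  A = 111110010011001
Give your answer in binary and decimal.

Mask = ~(1 << 3) = 111111111110111
Bit 3 of A is 1, so AND-ing with the mask clears it to 0.
  111110010011001
& 111111111110111
-----------------
  111110010010001

Answer: 111110010010001 (31889)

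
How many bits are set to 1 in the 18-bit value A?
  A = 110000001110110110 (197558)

110000001110110110
1-bits at positions (from bit 0 = LSB): 1, 2, 4, 5, 7, 8, 9, 16, 17
Count = 9

Answer: 9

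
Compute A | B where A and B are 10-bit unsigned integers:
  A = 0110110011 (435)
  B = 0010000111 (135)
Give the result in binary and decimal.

Apply | to each column (1 where either bit is 1):
  0110110011
| 0010000111
------------
  0110110111

Answer: 0110110111 (439)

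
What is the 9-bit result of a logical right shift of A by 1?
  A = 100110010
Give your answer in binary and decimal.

Logical shift right by 1: drop the bottom 1 bit(s), prepend 1 zero(s) on the left.
  100110010  ->  keep [10011001], discard [0], prepend 0
= 010011001

Answer: 010011001 (153)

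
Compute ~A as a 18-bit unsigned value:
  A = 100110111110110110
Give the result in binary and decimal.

Flip each bit (0->1, 1->0):
  100110111110110110
  011001000001001001

Answer: 011001000001001001 (102473)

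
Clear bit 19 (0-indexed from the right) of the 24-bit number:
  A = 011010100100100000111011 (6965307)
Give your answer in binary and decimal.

Mask = ~(1 << 19) = 111101111111111111111111
Bit 19 of A is 1, so AND-ing with the mask clears it to 0.
  011010100100100000111011
& 111101111111111111111111
--------------------------
  011000100100100000111011

Answer: 011000100100100000111011 (6441019)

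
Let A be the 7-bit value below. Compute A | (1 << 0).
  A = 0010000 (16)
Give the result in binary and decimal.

Mask = 1 << 0 = 0000001
Bit 0 of A is 0, so OR-ing with the mask flips it to 1.
  0010000
| 0000001
---------
  0010001

Answer: 0010001 (17)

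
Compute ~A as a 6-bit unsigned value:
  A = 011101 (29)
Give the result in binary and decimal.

Flip each bit (0->1, 1->0):
  011101
  100010

Answer: 100010 (34)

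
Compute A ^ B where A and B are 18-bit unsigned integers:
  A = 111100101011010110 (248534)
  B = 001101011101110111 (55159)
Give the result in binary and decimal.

Apply ^ to each column (1 where bits differ):
  111100101011010110
^ 001101011101110111
--------------------
  110001110110100001

Answer: 110001110110100001 (204193)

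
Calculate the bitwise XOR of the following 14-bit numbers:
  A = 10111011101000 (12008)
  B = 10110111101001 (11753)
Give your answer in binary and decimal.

Apply ^ to each column (1 where bits differ):
  10111011101000
^ 10110111101001
----------------
  00001100000001

Answer: 00001100000001 (769)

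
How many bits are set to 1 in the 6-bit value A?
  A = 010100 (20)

010100
1-bits at positions (from bit 0 = LSB): 2, 4
Count = 2

Answer: 2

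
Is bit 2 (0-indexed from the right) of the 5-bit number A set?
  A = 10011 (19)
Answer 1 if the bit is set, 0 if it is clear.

Bit 2 is the 3rd from the right.
  10011
    ^
That bit is 0.

Answer: 0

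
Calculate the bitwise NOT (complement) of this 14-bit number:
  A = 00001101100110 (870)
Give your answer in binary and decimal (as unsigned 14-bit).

Flip each bit (0->1, 1->0):
  00001101100110
  11110010011001

Answer: 11110010011001 (15513)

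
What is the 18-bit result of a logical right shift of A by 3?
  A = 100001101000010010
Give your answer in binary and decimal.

Logical shift right by 3: drop the bottom 3 bit(s), prepend 3 zero(s) on the left.
  100001101000010010  ->  keep [100001101000010], discard [010], prepend 000
= 000100001101000010

Answer: 000100001101000010 (17218)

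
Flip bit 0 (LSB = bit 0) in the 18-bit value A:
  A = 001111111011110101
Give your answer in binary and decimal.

Mask = 1 << 0 = 000000000000000001
Bit 0 of A is 1; XOR with the mask flips it to 0.
  001111111011110101
^ 000000000000000001
--------------------
  001111111011110100

Answer: 001111111011110100 (65268)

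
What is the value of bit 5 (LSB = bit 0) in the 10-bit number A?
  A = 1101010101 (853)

Bit 5 is the 6th from the right.
  1101010101
      ^
That bit is 0.

Answer: 0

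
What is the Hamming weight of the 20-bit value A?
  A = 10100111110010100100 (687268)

10100111110010100100
1-bits at positions (from bit 0 = LSB): 2, 5, 7, 10, 11, 12, 13, 14, 17, 19
Count = 10

Answer: 10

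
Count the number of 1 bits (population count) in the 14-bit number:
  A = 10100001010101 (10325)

10100001010101
1-bits at positions (from bit 0 = LSB): 0, 2, 4, 6, 11, 13
Count = 6

Answer: 6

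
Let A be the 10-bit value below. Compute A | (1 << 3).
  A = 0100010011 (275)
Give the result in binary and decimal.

Mask = 1 << 3 = 0000001000
Bit 3 of A is 0, so OR-ing with the mask flips it to 1.
  0100010011
| 0000001000
------------
  0100011011

Answer: 0100011011 (283)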